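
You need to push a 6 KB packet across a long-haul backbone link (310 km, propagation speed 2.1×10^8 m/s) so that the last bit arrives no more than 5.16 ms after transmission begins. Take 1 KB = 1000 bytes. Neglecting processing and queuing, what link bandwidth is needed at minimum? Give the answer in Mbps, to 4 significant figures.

L = 48000 bits.
Propagation delay = 310000 / 210000000 = 1.47619 ms.
Transmission budget = 5.16 − 1.47619 = 3.68381 ms.
R ≥ L / t_tx = 48000 bits / 0.00368381 s = 13.03 Mbps.

13.03 Mbps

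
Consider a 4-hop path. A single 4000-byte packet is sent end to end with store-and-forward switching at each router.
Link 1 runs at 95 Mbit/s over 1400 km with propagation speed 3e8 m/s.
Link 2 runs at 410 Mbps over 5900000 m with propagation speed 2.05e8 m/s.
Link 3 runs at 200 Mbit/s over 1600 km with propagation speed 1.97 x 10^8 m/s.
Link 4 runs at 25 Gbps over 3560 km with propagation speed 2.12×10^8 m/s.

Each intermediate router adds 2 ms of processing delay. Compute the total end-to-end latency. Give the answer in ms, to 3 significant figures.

L = 4000 × 8 = 32000 bits.
Transmission delays (L/R per hop): 0.336842, 0.0780488, 0.16, 0.00128 ms; sum = 0.576171 ms.
Propagation delays (d/s per hop): 4.66667, 28.7805, 8.12183, 16.7925 ms; sum = 58.3614 ms.
Processing at 3 router(s): 3 × 2 ms = 6 ms.
End-to-end = 64.9 ms.

64.9 ms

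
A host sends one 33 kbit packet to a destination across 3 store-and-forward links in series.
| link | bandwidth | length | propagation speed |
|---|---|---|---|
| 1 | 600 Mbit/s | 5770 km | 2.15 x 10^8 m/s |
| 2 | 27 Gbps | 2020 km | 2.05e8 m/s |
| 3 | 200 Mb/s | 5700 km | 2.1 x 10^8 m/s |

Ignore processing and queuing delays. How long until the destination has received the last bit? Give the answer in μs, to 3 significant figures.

L = 33000 bits.
Transmission delays (L/R per hop): 55, 1.22222, 165 μs; sum = 221.222 μs.
Propagation delays (d/s per hop): 26837.2, 9853.66, 27142.9 μs; sum = 63833.7 μs.
End-to-end = 64100 μs.

64100 μs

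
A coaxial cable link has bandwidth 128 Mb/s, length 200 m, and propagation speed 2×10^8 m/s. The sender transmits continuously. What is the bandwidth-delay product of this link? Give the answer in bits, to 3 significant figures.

Propagation delay = 200 / 200000000 = 1e-06 s.
BDP = R × t_prop = 128000000 × 1e-06 = 128 bits.

128 bits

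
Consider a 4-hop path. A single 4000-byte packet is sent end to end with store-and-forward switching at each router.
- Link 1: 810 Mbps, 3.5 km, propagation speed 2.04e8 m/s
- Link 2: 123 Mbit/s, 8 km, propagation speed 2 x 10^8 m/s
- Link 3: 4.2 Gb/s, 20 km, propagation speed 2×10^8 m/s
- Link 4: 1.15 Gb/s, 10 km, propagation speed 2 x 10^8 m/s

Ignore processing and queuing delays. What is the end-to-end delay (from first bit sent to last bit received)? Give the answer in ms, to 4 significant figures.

0.5423 ms

L = 4000 × 8 = 32000 bits.
Transmission delays (L/R per hop): 0.0395062, 0.260163, 0.00761905, 0.0278261 ms; sum = 0.335114 ms.
Propagation delays (d/s per hop): 0.0171569, 0.04, 0.1, 0.05 ms; sum = 0.207157 ms.
End-to-end = 0.5423 ms.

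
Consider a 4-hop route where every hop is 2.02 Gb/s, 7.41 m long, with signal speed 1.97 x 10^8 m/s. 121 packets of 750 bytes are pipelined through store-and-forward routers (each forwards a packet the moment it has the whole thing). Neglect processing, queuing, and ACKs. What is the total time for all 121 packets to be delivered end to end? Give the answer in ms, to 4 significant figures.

Per-hop transmission t_tx = L/R = 6000/2020000000 = 0.0029703 ms.
Per-hop propagation t_prop = 7.41/197000000 = 3.76142e-05 ms.
Pipeline fill: first packet needs 4·t_tx to clear all hops; remaining 120 packets each add one t_tx.
Total = (4+121-1)·t_tx + 4·t_prop = 124·0.0029703 + 4·3.76142e-05 = 0.3685 ms.

0.3685 ms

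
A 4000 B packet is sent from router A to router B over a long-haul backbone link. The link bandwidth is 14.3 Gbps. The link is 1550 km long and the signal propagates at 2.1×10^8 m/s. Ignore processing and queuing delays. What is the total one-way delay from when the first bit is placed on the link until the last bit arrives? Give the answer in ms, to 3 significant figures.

7.38 ms

L = 4000 × 8 = 32000 bits.
Transmission delay = L/R = 32000 / 14300000000 = 0.00223776 ms.
Propagation delay = d/s = 1550000 m / 210000000 m/s = 7.38095 ms.
Total = 7.38 ms.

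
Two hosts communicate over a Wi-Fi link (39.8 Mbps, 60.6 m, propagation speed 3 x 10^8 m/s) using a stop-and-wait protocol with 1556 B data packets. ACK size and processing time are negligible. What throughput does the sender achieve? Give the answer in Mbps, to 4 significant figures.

39.75 Mbps

t_tx = L/R = 12448/39800000 = 0.000312764 s.
t_prop = 60.6/300000000 = 2.02e-07 s; RTT = 4.04e-07 s.
Cycle = t_tx + RTT = 0.000313168 s.
Throughput = L / cycle = 12448 / 0.000313168 = 39.75 Mbps.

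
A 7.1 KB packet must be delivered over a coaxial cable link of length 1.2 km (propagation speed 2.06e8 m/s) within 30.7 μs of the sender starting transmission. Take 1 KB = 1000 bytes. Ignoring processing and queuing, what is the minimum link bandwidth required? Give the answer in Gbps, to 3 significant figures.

L = 56800 bits.
Propagation delay = 1200 / 206000000 = 5.82524 μs.
Transmission budget = 30.7 − 5.82524 = 24.8748 μs.
R ≥ L / t_tx = 56800 bits / 2.48748e-05 s = 2.28 Gbps.

2.28 Gbps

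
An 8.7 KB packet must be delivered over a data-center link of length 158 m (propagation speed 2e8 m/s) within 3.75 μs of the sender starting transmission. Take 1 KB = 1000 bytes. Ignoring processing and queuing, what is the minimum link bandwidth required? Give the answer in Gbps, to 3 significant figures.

23.5 Gbps

L = 69600 bits.
Propagation delay = 158 / 200000000 = 0.79 μs.
Transmission budget = 3.75 − 0.79 = 2.96 μs.
R ≥ L / t_tx = 69600 bits / 2.96e-06 s = 23.5 Gbps.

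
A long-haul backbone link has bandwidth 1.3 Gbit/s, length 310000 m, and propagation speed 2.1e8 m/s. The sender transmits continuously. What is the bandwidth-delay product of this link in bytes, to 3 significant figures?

Propagation delay = 310000 / 210000000 = 0.00147619 s.
BDP = R × t_prop = 1300000000 × 0.00147619 = 1919050 bits.
In bytes: 1919050/8 = 240000 bytes.

240000 bytes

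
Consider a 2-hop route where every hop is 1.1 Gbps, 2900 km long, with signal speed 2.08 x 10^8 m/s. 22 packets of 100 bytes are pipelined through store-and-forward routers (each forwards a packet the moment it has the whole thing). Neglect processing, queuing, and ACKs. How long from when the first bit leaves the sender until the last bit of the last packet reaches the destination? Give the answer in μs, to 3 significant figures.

27900 μs

Per-hop transmission t_tx = L/R = 800/1100000000 = 0.727273 μs.
Per-hop propagation t_prop = 2900000/208000000 = 13942.3 μs.
Pipeline fill: first packet needs 2·t_tx to clear all hops; remaining 21 packets each add one t_tx.
Total = (2+22-1)·t_tx + 2·t_prop = 23·0.727273 + 2·13942.3 = 27900 μs.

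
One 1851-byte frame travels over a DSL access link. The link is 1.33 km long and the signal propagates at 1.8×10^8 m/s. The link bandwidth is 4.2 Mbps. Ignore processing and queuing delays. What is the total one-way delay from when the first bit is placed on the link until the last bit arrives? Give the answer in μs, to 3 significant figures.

3530 μs

L = 1851 × 8 = 14808 bits.
Transmission delay = L/R = 14808 / 4200000 = 3525.71 μs.
Propagation delay = d/s = 1330 m / 180000000 m/s = 7.38889 μs.
Total = 3530 μs.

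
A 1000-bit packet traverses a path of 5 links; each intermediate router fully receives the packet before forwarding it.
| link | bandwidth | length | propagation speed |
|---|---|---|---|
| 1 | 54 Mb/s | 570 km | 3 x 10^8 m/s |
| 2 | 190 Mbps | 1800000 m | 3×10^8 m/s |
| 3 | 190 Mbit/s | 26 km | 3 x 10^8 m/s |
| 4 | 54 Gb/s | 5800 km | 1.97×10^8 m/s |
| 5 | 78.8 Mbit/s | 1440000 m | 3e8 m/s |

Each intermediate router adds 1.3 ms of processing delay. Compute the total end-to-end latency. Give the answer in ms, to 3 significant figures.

47.5 ms

Transmission delays (L/R per hop): 0.0185185, 0.00526316, 0.00526316, 1.85185e-05, 0.0126904 ms; sum = 0.0417537 ms.
Propagation delays (d/s per hop): 1.9, 6, 0.0866667, 29.4416, 4.8 ms; sum = 42.2283 ms.
Processing at 4 router(s): 4 × 1.3 ms = 5.2 ms.
End-to-end = 47.5 ms.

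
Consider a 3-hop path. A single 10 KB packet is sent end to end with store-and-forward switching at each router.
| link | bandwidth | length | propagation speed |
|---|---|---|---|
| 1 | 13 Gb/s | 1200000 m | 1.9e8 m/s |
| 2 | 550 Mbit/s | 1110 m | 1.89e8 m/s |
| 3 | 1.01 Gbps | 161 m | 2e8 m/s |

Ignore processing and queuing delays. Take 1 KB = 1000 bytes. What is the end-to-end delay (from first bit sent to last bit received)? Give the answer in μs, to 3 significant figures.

6550 μs

L = 80000 bits.
Transmission delays (L/R per hop): 6.15385, 145.455, 79.2079 μs; sum = 230.816 μs.
Propagation delays (d/s per hop): 6315.79, 5.87302, 0.805 μs; sum = 6322.47 μs.
End-to-end = 6550 μs.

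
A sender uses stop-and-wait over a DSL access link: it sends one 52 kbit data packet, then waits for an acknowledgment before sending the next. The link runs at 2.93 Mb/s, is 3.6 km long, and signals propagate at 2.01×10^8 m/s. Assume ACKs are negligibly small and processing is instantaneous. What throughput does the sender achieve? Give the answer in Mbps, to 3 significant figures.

2.92 Mbps

t_tx = L/R = 52000/2930000 = 0.0177474 s.
t_prop = 3600/2.01e+08 = 1.79104e-05 s; RTT = 3.58209e-05 s.
Cycle = t_tx + RTT = 0.0177833 s.
Throughput = L / cycle = 52000 / 0.0177833 = 2.92 Mbps.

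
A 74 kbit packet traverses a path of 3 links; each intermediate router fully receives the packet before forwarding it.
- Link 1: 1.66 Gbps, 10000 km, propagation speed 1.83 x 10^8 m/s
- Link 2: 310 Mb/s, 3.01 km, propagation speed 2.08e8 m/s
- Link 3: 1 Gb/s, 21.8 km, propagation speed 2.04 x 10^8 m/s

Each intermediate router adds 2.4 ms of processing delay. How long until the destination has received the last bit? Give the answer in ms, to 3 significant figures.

59.9 ms

L = 74000 bits.
Transmission delays (L/R per hop): 0.0445783, 0.23871, 0.074 ms; sum = 0.357288 ms.
Propagation delays (d/s per hop): 54.6448, 0.0144712, 0.106863 ms; sum = 54.7661 ms.
Processing at 2 router(s): 2 × 2.4 ms = 4.8 ms.
End-to-end = 59.9 ms.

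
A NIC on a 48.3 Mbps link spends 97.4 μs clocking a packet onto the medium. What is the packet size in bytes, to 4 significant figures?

588.1 bytes

L = R × t_tx = 48300000 b/s × 9.74e-05 s = 4704.42 bits.
In bytes: 4704.42 / 8 = 588.1 bytes.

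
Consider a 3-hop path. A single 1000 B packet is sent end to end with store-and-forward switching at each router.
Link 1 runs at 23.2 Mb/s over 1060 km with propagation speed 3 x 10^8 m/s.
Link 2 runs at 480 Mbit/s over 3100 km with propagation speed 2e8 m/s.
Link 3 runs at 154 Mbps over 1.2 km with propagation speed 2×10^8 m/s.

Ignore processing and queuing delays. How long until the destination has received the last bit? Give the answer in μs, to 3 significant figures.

19500 μs

L = 1000 × 8 = 8000 bits.
Transmission delays (L/R per hop): 344.828, 16.6667, 51.9481 μs; sum = 413.442 μs.
Propagation delays (d/s per hop): 3533.33, 15500, 6 μs; sum = 19039.3 μs.
End-to-end = 19500 μs.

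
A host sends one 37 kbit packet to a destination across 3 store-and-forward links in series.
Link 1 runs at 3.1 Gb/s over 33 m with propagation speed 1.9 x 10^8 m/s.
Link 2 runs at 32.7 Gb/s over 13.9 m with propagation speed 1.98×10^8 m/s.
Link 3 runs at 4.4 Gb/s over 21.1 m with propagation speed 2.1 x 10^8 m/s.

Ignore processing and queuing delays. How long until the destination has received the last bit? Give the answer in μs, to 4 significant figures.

L = 37000 bits.
Transmission delays (L/R per hop): 11.9355, 1.1315, 8.40909 μs; sum = 21.4761 μs.
Propagation delays (d/s per hop): 0.173684, 0.070202, 0.100476 μs; sum = 0.344362 μs.
End-to-end = 21.82 μs.

21.82 μs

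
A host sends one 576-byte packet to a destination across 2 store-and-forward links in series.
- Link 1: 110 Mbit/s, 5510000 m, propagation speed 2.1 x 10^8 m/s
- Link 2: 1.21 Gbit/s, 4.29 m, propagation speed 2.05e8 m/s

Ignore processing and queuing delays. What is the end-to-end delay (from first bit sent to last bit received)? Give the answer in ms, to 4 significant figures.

L = 576 × 8 = 4608 bits.
Transmission delays (L/R per hop): 0.0418909, 0.00380826 ms; sum = 0.0456992 ms.
Propagation delays (d/s per hop): 26.2381, 2.09268e-05 ms; sum = 26.2381 ms.
End-to-end = 26.28 ms.

26.28 ms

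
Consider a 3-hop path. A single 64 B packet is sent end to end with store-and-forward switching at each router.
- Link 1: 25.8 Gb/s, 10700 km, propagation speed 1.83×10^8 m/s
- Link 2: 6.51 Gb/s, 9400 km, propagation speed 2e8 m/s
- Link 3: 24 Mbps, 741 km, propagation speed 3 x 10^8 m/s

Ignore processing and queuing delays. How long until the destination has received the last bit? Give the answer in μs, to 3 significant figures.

108000 μs

L = 64 × 8 = 512 bits.
Transmission delays (L/R per hop): 0.019845, 0.0786482, 21.3333 μs; sum = 21.4318 μs.
Propagation delays (d/s per hop): 58469.9, 47000, 2470 μs; sum = 107940 μs.
End-to-end = 108000 μs.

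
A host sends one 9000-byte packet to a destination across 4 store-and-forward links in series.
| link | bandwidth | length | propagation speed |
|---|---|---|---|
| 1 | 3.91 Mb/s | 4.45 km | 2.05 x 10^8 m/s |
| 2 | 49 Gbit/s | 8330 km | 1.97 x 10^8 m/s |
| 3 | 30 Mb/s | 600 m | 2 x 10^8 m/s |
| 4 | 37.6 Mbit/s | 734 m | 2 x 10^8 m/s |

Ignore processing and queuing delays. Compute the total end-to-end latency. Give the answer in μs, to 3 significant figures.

L = 9000 × 8 = 72000 bits.
Transmission delays (L/R per hop): 18414.3, 1.46939, 2400, 1914.89 μs; sum = 22730.7 μs.
Propagation delays (d/s per hop): 21.7073, 42284.3, 3, 3.67 μs; sum = 42312.6 μs.
End-to-end = 65000 μs.

65000 μs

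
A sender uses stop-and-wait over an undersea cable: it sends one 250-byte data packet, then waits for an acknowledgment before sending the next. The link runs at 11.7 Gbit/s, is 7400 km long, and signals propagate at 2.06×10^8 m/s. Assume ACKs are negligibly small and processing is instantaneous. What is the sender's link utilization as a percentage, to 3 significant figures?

0.000238 %

t_tx = L/R = 2000/11700000000 = 1.7094e-07 s.
t_prop = 7400000/206000000 = 0.0359223 s; RTT = 0.0718447 s.
Cycle = t_tx + RTT = 0.0718448 s.
Utilization = t_tx / cycle = 1.7094e-07/0.0718448 = 0.000238 %.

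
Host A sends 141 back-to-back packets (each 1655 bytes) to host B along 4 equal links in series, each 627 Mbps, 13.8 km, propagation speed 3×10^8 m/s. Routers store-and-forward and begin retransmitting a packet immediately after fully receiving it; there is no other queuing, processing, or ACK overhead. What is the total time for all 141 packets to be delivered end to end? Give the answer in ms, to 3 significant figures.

3.22 ms

Per-hop transmission t_tx = L/R = 13240/627000000 = 0.0211164 ms.
Per-hop propagation t_prop = 13800/300000000 = 0.046 ms.
Pipeline fill: first packet needs 4·t_tx to clear all hops; remaining 140 packets each add one t_tx.
Total = (4+141-1)·t_tx + 4·t_prop = 144·0.0211164 + 4·0.046 = 3.22 ms.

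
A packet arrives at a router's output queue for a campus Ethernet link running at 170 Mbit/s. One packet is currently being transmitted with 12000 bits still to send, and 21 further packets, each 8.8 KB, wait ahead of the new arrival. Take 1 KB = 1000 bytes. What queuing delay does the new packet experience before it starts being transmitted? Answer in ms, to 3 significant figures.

Each queued packet: L/R = 70400/170000000 = 0.414118 ms.
21 queued → 8.69647 ms.
Plus remaining 12000 bits of current packet: 0.0705882 ms.
Queuing delay = 8.77 ms.

8.77 ms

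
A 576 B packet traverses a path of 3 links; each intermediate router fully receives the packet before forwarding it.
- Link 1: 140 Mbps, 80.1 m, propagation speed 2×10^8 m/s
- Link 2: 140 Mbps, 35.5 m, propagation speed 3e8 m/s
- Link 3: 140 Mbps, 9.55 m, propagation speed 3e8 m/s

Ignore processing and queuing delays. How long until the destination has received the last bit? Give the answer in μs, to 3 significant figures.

L = 576 × 8 = 4608 bits.
Transmission delay per hop = L/R = 4608/140000000 = 32.9143 μs; 3 hops → 98.7429 μs.
Propagation delays (d/s per hop): 0.4005, 0.118333, 0.0318333 μs; sum = 0.550667 μs.
End-to-end = 99.3 μs.

99.3 μs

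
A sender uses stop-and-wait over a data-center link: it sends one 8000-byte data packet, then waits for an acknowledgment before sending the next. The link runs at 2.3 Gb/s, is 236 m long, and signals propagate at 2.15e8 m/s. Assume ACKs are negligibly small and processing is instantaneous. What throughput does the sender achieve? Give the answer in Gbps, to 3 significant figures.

2.13 Gbps

t_tx = L/R = 64000/2300000000 = 2.78261e-05 s.
t_prop = 236/215000000 = 1.09767e-06 s; RTT = 2.19535e-06 s.
Cycle = t_tx + RTT = 3.00214e-05 s.
Throughput = L / cycle = 64000 / 3.00214e-05 = 2.13 Gbps.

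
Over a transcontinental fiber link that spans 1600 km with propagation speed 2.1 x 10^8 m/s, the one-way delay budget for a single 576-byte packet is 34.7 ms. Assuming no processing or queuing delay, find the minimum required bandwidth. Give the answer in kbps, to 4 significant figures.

L = 4608 bits.
Propagation delay = 1600000 / 210000000 = 7.61905 ms.
Transmission budget = 34.7 − 7.61905 = 27.081 ms.
R ≥ L / t_tx = 4608 bits / 0.027081 s = 170.2 kbps.

170.2 kbps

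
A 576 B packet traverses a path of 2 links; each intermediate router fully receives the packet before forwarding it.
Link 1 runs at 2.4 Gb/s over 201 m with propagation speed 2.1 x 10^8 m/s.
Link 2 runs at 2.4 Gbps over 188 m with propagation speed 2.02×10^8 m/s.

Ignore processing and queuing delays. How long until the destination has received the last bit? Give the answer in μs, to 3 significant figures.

5.73 μs

L = 576 × 8 = 4608 bits.
Transmission delays (L/R per hop): 1.92, 1.92 μs; sum = 3.84 μs.
Propagation delays (d/s per hop): 0.957143, 0.930693 μs; sum = 1.88784 μs.
End-to-end = 5.73 μs.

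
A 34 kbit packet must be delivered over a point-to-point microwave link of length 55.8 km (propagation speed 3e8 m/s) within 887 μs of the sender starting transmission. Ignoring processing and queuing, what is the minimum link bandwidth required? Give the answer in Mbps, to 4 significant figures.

Propagation delay = 55800 / 300000000 = 186 μs.
Transmission budget = 887 − 186 = 701 μs.
R ≥ L / t_tx = 34000 bits / 0.000701 s = 48.50 Mbps.

48.50 Mbps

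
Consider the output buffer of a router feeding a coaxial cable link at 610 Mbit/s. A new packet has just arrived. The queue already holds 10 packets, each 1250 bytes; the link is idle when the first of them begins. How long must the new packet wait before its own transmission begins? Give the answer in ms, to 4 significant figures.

Each queued packet: L/R = 10000/610000000 = 0.0163934 ms.
10 queued → 0.163934 ms.
Queuing delay = 0.1639 ms.

0.1639 ms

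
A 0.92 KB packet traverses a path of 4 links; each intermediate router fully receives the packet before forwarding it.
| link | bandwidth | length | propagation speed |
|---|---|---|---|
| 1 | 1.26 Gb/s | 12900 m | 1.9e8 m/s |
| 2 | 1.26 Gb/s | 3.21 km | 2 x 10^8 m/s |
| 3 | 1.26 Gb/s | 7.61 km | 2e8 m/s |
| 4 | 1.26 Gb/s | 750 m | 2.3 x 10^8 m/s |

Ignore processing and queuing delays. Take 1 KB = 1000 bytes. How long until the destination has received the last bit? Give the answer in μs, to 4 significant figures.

L = 7360 bits.
Transmission delay per hop = L/R = 7360/1260000000 = 5.84127 μs; 4 hops → 23.3651 μs.
Propagation delays (d/s per hop): 67.8947, 16.05, 38.05, 3.26087 μs; sum = 125.256 μs.
End-to-end = 148.6 μs.

148.6 μs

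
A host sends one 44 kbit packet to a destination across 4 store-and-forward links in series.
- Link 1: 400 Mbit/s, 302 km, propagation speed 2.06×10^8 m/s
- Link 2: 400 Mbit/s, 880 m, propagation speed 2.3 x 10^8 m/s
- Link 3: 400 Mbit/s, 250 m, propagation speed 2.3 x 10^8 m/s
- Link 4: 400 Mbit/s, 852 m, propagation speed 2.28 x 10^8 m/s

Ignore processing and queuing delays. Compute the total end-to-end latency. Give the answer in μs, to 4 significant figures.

L = 44000 bits.
Transmission delay per hop = L/R = 44000/400000000 = 110 μs; 4 hops → 440 μs.
Propagation delays (d/s per hop): 1466.02, 3.82609, 1.08696, 3.73684 μs; sum = 1474.67 μs.
End-to-end = 1915 μs.

1915 μs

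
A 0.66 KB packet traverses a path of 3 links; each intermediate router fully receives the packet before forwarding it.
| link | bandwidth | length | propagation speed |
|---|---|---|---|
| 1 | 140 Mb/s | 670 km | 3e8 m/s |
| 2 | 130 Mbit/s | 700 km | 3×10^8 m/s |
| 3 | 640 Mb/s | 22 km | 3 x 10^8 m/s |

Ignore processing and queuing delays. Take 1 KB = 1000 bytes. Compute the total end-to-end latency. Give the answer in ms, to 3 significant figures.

L = 5280 bits.
Transmission delays (L/R per hop): 0.0377143, 0.0406154, 0.00825 ms; sum = 0.0865797 ms.
Propagation delays (d/s per hop): 2.23333, 2.33333, 0.0733333 ms; sum = 4.64 ms.
End-to-end = 4.73 ms.

4.73 ms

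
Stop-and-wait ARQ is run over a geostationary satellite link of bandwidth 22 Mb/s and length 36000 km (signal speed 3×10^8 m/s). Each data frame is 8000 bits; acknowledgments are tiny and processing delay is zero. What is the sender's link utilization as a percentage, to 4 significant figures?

0.1513 %

t_tx = L/R = 8000/22000000 = 0.000363636 s.
t_prop = 36000000/300000000 = 0.12 s; RTT = 0.24 s.
Cycle = t_tx + RTT = 0.240364 s.
Utilization = t_tx / cycle = 0.000363636/0.240364 = 0.1513 %.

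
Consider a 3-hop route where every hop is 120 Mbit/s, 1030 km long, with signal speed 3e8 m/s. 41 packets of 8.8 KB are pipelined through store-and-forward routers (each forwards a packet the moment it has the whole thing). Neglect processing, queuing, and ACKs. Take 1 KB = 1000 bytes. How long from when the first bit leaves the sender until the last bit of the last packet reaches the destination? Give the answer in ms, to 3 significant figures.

Per-hop transmission t_tx = L/R = 70400/120000000 = 0.586667 ms.
Per-hop propagation t_prop = 1030000/300000000 = 3.43333 ms.
Pipeline fill: first packet needs 3·t_tx to clear all hops; remaining 40 packets each add one t_tx.
Total = (3+41-1)·t_tx + 3·t_prop = 43·0.586667 + 3·3.43333 = 35.5 ms.

35.5 ms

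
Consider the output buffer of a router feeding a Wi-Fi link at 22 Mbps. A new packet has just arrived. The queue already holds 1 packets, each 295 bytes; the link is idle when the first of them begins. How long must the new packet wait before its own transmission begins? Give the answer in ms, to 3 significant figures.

Each queued packet: L/R = 2360/22000000 = 0.107273 ms.
1 queued → 0.107273 ms.
Queuing delay = 0.107 ms.

0.107 ms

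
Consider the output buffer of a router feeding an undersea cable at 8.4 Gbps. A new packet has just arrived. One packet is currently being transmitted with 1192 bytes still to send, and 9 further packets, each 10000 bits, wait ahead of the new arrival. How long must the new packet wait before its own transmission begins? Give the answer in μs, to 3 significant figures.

Each queued packet: L/R = 10000/8400000000 = 1.19048 μs.
9 queued → 10.7143 μs.
Plus remaining 9536 bits of current packet: 1.13524 μs.
Queuing delay = 11.8 μs.

11.8 μs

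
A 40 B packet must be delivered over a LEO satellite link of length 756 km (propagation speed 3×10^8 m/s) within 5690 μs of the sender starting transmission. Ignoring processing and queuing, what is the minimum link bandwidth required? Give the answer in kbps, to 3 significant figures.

101 kbps

L = 320 bits.
Propagation delay = 756000 / 300000000 = 2520 μs.
Transmission budget = 5690 − 2520 = 3170 μs.
R ≥ L / t_tx = 320 bits / 0.00317 s = 101 kbps.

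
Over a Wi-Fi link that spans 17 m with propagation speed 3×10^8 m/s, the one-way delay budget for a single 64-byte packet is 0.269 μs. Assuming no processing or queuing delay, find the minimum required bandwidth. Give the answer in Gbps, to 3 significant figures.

2.41 Gbps

L = 512 bits.
Propagation delay = 17 / 300000000 = 0.0566667 μs.
Transmission budget = 0.269 − 0.0566667 = 0.212333 μs.
R ≥ L / t_tx = 512 bits / 2.12333e-07 s = 2.41 Gbps.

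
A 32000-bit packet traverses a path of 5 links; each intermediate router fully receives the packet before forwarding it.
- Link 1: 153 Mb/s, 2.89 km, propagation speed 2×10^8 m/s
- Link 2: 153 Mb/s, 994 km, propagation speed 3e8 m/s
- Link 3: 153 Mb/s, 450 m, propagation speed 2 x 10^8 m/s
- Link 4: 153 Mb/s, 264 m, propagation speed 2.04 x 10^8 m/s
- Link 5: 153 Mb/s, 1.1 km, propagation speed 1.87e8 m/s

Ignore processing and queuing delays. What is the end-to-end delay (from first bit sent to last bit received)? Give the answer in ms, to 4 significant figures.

4.383 ms

Transmission delay per hop = L/R = 32000/153000000 = 0.20915 ms; 5 hops → 1.04575 ms.
Propagation delays (d/s per hop): 0.01445, 3.31333, 0.00225, 0.00129412, 0.00588235 ms; sum = 3.33721 ms.
End-to-end = 4.383 ms.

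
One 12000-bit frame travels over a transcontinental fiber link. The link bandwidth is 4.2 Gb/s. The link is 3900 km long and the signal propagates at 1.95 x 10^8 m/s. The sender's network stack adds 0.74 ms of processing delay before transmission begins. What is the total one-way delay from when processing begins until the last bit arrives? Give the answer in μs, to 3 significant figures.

Transmission delay = L/R = 12000 / 4200000000 = 2.85714 μs.
Propagation delay = d/s = 3900000 m / 195000000 m/s = 20000 μs.
Plus processing delay 0.74 ms = 740 μs.
Total = 20700 μs.

20700 μs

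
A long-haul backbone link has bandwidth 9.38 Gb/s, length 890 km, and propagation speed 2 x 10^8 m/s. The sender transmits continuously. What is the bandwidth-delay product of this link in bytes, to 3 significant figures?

5220000 bytes

Propagation delay = 890000 / 200000000 = 0.00445 s.
BDP = R × t_prop = 9380000000 × 0.00445 = 41741000 bits.
In bytes: 41741000/8 = 5220000 bytes.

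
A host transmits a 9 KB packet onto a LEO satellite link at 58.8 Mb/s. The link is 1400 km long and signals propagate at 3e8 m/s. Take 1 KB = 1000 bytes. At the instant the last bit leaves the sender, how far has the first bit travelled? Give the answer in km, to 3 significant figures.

367 km

t_tx = L/R = 72000/58800000 = 0.00122449 s.
Distance = s × t_tx = 300000000 × 0.00122449 = 367 km.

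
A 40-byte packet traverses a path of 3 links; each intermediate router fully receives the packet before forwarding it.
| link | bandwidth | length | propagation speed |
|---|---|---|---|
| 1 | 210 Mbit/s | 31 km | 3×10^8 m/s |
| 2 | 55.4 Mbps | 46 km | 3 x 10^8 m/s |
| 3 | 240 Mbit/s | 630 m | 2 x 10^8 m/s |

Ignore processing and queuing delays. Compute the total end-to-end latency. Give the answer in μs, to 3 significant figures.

L = 40 × 8 = 320 bits.
Transmission delays (L/R per hop): 1.52381, 5.77617, 1.33333 μs; sum = 8.63332 μs.
Propagation delays (d/s per hop): 103.333, 153.333, 3.15 μs; sum = 259.817 μs.
End-to-end = 268 μs.

268 μs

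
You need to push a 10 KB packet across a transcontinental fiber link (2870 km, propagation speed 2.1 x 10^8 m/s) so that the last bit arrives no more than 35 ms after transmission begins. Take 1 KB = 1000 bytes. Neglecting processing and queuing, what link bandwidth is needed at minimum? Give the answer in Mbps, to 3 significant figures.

L = 80000 bits.
Propagation delay = 2870000 / 210000000 = 13.6667 ms.
Transmission budget = 35 − 13.6667 = 21.3333 ms.
R ≥ L / t_tx = 80000 bits / 0.0213333 s = 3.75 Mbps.

3.75 Mbps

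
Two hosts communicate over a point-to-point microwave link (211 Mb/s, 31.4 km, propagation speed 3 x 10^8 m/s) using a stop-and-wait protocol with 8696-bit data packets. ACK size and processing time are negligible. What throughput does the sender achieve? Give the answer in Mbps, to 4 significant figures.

t_tx = L/R = 8696/211000000 = 4.12133e-05 s.
t_prop = 31400/300000000 = 0.000104667 s; RTT = 0.000209333 s.
Cycle = t_tx + RTT = 0.000250547 s.
Throughput = L / cycle = 8696 / 0.000250547 = 34.71 Mbps.

34.71 Mbps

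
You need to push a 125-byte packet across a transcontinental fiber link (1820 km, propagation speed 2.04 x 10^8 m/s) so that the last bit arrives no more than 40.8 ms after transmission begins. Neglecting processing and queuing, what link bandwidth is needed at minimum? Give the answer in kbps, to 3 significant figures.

L = 1000 bits.
Propagation delay = 1820000 / 204000000 = 8.92157 ms.
Transmission budget = 40.8 − 8.92157 = 31.8784 ms.
R ≥ L / t_tx = 1000 bits / 0.0318784 s = 31.4 kbps.

31.4 kbps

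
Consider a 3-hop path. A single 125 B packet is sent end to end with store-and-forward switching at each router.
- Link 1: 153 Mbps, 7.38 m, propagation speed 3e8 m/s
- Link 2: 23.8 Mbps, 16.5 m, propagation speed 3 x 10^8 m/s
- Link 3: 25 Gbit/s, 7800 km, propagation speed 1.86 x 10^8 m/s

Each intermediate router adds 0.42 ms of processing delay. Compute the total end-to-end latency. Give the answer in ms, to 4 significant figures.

L = 125 × 8 = 1000 bits.
Transmission delays (L/R per hop): 0.00653595, 0.0420168, 4e-05 ms; sum = 0.0485928 ms.
Propagation delays (d/s per hop): 2.46e-05, 5.5e-05, 41.9355 ms; sum = 41.9356 ms.
Processing at 2 router(s): 2 × 0.42 ms = 0.84 ms.
End-to-end = 42.82 ms.

42.82 ms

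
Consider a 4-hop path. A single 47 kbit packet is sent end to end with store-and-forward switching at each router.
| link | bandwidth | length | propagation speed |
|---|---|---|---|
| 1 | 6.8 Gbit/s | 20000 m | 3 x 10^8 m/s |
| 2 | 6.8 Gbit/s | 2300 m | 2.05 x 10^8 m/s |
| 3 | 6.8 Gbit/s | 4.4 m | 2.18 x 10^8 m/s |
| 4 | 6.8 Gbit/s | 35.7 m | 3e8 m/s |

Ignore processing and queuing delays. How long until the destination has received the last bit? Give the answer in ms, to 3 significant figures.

L = 47000 bits.
Transmission delay per hop = L/R = 47000/6800000000 = 0.00691176 ms; 4 hops → 0.0276471 ms.
Propagation delays (d/s per hop): 0.0666667, 0.0112195, 2.01835e-05, 0.000119 ms; sum = 0.0780254 ms.
End-to-end = 0.106 ms.

0.106 ms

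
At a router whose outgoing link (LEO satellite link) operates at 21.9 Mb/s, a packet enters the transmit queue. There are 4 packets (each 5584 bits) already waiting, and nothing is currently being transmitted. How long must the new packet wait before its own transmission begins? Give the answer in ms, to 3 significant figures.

1.02 ms

Each queued packet: L/R = 5584/21900000 = 0.254977 ms.
4 queued → 1.01991 ms.
Queuing delay = 1.02 ms.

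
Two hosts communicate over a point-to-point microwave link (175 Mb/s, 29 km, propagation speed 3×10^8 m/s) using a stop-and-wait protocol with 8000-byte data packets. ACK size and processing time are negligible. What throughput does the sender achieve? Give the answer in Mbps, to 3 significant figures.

114 Mbps

t_tx = L/R = 64000/175000000 = 0.000365714 s.
t_prop = 29000/300000000 = 9.66667e-05 s; RTT = 0.000193333 s.
Cycle = t_tx + RTT = 0.000559048 s.
Throughput = L / cycle = 64000 / 0.000559048 = 114 Mbps.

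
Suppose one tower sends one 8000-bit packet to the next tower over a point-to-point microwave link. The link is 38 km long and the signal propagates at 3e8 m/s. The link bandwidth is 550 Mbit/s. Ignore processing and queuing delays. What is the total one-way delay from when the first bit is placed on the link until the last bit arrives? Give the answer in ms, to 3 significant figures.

Transmission delay = L/R = 8000 / 550000000 = 0.0145455 ms.
Propagation delay = d/s = 38000 m / 300000000 m/s = 0.126667 ms.
Total = 0.141 ms.

0.141 ms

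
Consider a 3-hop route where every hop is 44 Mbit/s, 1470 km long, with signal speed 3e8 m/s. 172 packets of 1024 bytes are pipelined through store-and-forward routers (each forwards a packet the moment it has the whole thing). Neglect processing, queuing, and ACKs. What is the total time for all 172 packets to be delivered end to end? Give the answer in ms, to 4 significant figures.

Per-hop transmission t_tx = L/R = 8192/44000000 = 0.186182 ms.
Per-hop propagation t_prop = 1470000/300000000 = 4.9 ms.
Pipeline fill: first packet needs 3·t_tx to clear all hops; remaining 171 packets each add one t_tx.
Total = (3+172-1)·t_tx + 3·t_prop = 174·0.186182 + 3·4.9 = 47.10 ms.

47.10 ms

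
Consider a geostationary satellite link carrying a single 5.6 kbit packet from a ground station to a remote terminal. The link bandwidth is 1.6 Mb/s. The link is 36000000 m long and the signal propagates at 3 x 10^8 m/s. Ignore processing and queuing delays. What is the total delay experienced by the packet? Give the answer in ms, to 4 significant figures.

123.5 ms

L = 5600 bits.
Transmission delay = L/R = 5600 / 1600000 = 3.5 ms.
Propagation delay = d/s = 36000000 m / 300000000 m/s = 120 ms.
Total = 123.5 ms.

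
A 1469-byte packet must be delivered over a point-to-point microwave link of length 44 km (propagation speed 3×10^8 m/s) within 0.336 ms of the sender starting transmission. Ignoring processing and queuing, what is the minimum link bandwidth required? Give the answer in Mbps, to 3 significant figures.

L = 11752 bits.
Propagation delay = 44000 / 300000000 = 0.146667 ms.
Transmission budget = 0.336 − 0.146667 = 0.189333 ms.
R ≥ L / t_tx = 11752 bits / 0.000189333 s = 62.1 Mbps.

62.1 Mbps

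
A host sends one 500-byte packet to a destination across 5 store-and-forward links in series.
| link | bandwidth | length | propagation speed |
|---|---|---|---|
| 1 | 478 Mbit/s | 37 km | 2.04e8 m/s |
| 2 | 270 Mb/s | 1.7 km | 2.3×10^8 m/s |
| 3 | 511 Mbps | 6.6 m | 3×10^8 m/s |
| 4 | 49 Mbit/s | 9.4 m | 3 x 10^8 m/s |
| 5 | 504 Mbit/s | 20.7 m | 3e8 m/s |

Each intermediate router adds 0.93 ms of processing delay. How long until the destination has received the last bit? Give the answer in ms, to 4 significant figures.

L = 500 × 8 = 4000 bits.
Transmission delays (L/R per hop): 0.0083682, 0.0148148, 0.00782779, 0.0816327, 0.00793651 ms; sum = 0.12058 ms.
Propagation delays (d/s per hop): 0.181373, 0.0073913, 2.2e-05, 3.13333e-05, 6.9e-05 ms; sum = 0.188886 ms.
Processing at 4 router(s): 4 × 0.93 ms = 3.72 ms.
End-to-end = 4.029 ms.

4.029 ms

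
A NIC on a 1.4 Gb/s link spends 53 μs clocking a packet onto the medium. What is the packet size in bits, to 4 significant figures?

74200 bits

L = R × t_tx = 1400000000 b/s × 5.3e-05 s = 74200 bits.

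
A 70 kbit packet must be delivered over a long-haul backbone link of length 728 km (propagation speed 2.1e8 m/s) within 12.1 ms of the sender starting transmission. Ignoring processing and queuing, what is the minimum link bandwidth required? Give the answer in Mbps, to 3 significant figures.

Propagation delay = 728000 / 210000000 = 3.46667 ms.
Transmission budget = 12.1 − 3.46667 = 8.63333 ms.
R ≥ L / t_tx = 70000 bits / 0.00863333 s = 8.11 Mbps.

8.11 Mbps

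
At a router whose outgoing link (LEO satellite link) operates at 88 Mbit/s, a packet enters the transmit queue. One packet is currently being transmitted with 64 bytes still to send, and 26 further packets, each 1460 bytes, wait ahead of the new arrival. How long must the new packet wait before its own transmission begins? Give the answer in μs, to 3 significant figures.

3460 μs

Each queued packet: L/R = 11680/88000000 = 132.727 μs.
26 queued → 3450.91 μs.
Plus remaining 512 bits of current packet: 5.81818 μs.
Queuing delay = 3460 μs.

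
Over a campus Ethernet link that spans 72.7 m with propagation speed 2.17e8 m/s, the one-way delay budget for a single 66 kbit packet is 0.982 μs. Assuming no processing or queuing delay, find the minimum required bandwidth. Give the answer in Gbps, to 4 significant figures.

Propagation delay = 72.7 / 217000000 = 0.335023 μs.
Transmission budget = 0.982 − 0.335023 = 0.646977 μs.
R ≥ L / t_tx = 66000 bits / 6.46977e-07 s = 102.0 Gbps.

102.0 Gbps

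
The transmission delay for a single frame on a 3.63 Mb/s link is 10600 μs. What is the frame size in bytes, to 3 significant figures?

4810 bytes

L = R × t_tx = 3630000 b/s × 0.0106 s = 38478 bits.
In bytes: 38478 / 8 = 4810 bytes.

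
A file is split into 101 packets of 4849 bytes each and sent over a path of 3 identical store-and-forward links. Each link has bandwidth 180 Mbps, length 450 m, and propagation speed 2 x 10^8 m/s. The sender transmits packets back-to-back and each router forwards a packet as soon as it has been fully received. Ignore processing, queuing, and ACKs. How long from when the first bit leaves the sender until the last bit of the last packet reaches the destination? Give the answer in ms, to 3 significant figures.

22.2 ms

Per-hop transmission t_tx = L/R = 38792/180000000 = 0.215511 ms.
Per-hop propagation t_prop = 450/200000000 = 0.00225 ms.
Pipeline fill: first packet needs 3·t_tx to clear all hops; remaining 100 packets each add one t_tx.
Total = (3+101-1)·t_tx + 3·t_prop = 103·0.215511 + 3·0.00225 = 22.2 ms.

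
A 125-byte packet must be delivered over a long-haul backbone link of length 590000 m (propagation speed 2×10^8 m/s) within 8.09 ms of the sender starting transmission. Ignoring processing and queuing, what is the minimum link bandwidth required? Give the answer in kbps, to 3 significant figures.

195 kbps

L = 1000 bits.
Propagation delay = 590000 / 200000000 = 2.95 ms.
Transmission budget = 8.09 − 2.95 = 5.14 ms.
R ≥ L / t_tx = 1000 bits / 0.00514 s = 195 kbps.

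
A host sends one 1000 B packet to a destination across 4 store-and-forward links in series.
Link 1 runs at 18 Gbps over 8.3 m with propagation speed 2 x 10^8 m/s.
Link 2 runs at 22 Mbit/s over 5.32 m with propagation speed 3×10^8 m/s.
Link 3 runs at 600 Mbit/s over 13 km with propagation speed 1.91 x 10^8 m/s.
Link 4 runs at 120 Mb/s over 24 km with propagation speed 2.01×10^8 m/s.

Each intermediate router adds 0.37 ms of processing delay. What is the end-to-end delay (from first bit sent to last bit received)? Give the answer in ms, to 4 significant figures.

1.742 ms

L = 1000 × 8 = 8000 bits.
Transmission delays (L/R per hop): 0.000444444, 0.363636, 0.0133333, 0.0666667 ms; sum = 0.444081 ms.
Propagation delays (d/s per hop): 4.15e-05, 1.77333e-05, 0.0680628, 0.119403 ms; sum = 0.187525 ms.
Processing at 3 router(s): 3 × 0.37 ms = 1.11 ms.
End-to-end = 1.742 ms.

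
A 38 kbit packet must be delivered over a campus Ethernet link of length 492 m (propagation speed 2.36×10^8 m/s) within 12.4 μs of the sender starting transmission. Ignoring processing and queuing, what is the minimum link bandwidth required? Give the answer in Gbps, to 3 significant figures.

3.68 Gbps

Propagation delay = 492 / 236000000 = 2.08475 μs.
Transmission budget = 12.4 − 2.08475 = 10.3153 μs.
R ≥ L / t_tx = 38000 bits / 1.03153e-05 s = 3.68 Gbps.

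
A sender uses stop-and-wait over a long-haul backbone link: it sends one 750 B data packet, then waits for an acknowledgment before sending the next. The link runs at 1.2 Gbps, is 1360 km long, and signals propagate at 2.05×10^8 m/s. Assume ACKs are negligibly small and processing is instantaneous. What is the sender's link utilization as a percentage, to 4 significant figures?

0.03767 %

t_tx = L/R = 6000/1200000000 = 5e-06 s.
t_prop = 1360000/2.05e+08 = 0.00663415 s; RTT = 0.0132683 s.
Cycle = t_tx + RTT = 0.0132733 s.
Utilization = t_tx / cycle = 5e-06/0.0132733 = 0.03767 %.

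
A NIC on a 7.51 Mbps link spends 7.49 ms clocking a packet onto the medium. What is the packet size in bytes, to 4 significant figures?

7031 bytes

L = R × t_tx = 7510000 b/s × 0.00749 s = 56249.9 bits.
In bytes: 56249.9 / 8 = 7031 bytes.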